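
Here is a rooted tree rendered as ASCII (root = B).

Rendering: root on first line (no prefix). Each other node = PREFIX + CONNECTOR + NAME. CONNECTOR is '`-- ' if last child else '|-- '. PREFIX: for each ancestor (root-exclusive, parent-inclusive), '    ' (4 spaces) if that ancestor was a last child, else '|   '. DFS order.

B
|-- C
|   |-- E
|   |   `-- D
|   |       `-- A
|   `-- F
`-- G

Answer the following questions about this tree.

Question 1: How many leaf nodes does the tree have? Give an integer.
Leaves (nodes with no children): A, F, G

Answer: 3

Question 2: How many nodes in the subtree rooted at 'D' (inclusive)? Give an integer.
Answer: 2

Derivation:
Subtree rooted at D contains: A, D
Count = 2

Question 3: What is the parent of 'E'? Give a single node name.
Answer: C

Derivation:
Scan adjacency: E appears as child of C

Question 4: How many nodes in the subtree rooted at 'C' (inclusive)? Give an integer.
Answer: 5

Derivation:
Subtree rooted at C contains: A, C, D, E, F
Count = 5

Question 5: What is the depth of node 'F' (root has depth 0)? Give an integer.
Answer: 2

Derivation:
Path from root to F: B -> C -> F
Depth = number of edges = 2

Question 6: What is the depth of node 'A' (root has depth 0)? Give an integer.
Answer: 4

Derivation:
Path from root to A: B -> C -> E -> D -> A
Depth = number of edges = 4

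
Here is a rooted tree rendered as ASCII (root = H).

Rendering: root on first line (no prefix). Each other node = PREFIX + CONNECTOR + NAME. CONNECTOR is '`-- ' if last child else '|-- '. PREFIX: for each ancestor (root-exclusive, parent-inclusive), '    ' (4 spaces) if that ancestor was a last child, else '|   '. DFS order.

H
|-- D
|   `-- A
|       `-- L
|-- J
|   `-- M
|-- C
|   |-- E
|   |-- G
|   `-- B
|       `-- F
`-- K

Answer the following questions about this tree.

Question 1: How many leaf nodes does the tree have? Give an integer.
Leaves (nodes with no children): E, F, G, K, L, M

Answer: 6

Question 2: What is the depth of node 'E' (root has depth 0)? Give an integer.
Path from root to E: H -> C -> E
Depth = number of edges = 2

Answer: 2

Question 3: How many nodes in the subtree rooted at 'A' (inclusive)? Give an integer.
Subtree rooted at A contains: A, L
Count = 2

Answer: 2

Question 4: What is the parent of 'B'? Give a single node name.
Scan adjacency: B appears as child of C

Answer: C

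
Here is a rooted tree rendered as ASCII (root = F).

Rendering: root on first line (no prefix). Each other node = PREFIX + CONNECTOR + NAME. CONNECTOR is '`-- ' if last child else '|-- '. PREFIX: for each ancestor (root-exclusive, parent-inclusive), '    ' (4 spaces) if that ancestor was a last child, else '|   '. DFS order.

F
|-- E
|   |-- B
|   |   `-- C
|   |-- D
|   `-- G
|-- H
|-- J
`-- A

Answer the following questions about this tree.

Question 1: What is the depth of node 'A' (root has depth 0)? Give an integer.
Path from root to A: F -> A
Depth = number of edges = 1

Answer: 1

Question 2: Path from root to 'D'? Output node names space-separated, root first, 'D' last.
Walk down from root: F -> E -> D

Answer: F E D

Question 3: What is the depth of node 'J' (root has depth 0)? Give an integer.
Answer: 1

Derivation:
Path from root to J: F -> J
Depth = number of edges = 1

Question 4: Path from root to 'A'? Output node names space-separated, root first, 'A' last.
Walk down from root: F -> A

Answer: F A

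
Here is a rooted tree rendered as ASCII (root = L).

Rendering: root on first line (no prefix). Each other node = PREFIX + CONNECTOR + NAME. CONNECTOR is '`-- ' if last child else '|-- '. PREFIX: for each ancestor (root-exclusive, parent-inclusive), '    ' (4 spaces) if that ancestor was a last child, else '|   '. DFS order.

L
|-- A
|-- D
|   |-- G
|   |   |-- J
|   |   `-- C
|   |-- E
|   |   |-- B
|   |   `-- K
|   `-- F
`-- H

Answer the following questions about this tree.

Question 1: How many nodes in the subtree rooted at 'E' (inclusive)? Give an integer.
Answer: 3

Derivation:
Subtree rooted at E contains: B, E, K
Count = 3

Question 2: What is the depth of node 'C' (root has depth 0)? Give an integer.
Path from root to C: L -> D -> G -> C
Depth = number of edges = 3

Answer: 3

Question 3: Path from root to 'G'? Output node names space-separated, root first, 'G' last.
Walk down from root: L -> D -> G

Answer: L D G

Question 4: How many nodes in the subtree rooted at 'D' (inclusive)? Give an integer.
Subtree rooted at D contains: B, C, D, E, F, G, J, K
Count = 8

Answer: 8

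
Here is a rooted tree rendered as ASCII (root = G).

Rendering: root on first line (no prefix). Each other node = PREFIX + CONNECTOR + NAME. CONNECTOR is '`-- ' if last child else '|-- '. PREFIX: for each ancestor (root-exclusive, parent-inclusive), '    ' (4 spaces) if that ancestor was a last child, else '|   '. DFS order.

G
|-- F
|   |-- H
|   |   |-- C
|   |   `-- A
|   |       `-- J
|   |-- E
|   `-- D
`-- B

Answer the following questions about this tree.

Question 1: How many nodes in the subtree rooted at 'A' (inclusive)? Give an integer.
Answer: 2

Derivation:
Subtree rooted at A contains: A, J
Count = 2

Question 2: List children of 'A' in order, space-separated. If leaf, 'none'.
Answer: J

Derivation:
Node A's children (from adjacency): J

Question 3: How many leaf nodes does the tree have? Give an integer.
Answer: 5

Derivation:
Leaves (nodes with no children): B, C, D, E, J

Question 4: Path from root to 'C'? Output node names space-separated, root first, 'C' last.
Walk down from root: G -> F -> H -> C

Answer: G F H C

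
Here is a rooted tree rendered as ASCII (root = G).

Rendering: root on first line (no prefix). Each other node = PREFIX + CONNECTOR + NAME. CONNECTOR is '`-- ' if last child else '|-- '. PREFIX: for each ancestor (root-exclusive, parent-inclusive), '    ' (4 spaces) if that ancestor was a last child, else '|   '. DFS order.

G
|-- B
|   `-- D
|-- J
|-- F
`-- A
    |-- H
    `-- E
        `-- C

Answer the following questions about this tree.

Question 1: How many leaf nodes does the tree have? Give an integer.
Leaves (nodes with no children): C, D, F, H, J

Answer: 5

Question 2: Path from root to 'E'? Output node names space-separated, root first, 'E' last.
Walk down from root: G -> A -> E

Answer: G A E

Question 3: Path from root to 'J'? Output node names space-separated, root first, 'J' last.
Answer: G J

Derivation:
Walk down from root: G -> J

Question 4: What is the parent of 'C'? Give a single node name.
Scan adjacency: C appears as child of E

Answer: E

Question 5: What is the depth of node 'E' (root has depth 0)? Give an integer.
Path from root to E: G -> A -> E
Depth = number of edges = 2

Answer: 2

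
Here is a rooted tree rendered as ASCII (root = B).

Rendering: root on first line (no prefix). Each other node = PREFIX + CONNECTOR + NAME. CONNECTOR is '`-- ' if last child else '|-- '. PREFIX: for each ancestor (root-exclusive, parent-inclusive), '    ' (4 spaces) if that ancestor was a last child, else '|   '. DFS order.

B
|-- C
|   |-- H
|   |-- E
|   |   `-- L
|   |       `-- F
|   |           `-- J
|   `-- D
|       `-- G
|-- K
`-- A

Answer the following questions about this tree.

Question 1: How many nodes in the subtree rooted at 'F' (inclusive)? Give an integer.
Subtree rooted at F contains: F, J
Count = 2

Answer: 2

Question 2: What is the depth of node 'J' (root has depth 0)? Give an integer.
Answer: 5

Derivation:
Path from root to J: B -> C -> E -> L -> F -> J
Depth = number of edges = 5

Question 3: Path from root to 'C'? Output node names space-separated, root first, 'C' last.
Answer: B C

Derivation:
Walk down from root: B -> C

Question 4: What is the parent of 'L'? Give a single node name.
Answer: E

Derivation:
Scan adjacency: L appears as child of E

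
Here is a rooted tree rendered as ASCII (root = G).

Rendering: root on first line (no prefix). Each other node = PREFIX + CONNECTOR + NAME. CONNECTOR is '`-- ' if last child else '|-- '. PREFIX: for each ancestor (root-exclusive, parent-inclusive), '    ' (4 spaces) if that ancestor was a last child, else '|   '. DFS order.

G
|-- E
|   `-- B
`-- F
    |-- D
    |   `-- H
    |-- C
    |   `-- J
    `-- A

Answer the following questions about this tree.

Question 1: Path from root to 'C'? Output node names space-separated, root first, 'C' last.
Answer: G F C

Derivation:
Walk down from root: G -> F -> C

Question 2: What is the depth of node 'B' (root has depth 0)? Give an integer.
Answer: 2

Derivation:
Path from root to B: G -> E -> B
Depth = number of edges = 2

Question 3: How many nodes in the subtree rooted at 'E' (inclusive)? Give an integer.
Subtree rooted at E contains: B, E
Count = 2

Answer: 2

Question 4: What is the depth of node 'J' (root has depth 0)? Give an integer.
Answer: 3

Derivation:
Path from root to J: G -> F -> C -> J
Depth = number of edges = 3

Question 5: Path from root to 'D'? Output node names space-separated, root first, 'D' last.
Walk down from root: G -> F -> D

Answer: G F D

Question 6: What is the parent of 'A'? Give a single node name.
Scan adjacency: A appears as child of F

Answer: F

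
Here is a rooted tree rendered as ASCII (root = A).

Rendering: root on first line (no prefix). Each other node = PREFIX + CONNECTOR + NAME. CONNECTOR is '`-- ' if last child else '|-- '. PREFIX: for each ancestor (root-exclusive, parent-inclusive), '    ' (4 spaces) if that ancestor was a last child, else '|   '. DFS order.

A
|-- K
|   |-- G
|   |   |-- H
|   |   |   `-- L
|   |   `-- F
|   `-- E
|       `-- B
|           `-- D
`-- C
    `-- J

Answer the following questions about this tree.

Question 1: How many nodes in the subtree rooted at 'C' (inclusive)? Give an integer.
Subtree rooted at C contains: C, J
Count = 2

Answer: 2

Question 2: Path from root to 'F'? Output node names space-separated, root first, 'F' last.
Answer: A K G F

Derivation:
Walk down from root: A -> K -> G -> F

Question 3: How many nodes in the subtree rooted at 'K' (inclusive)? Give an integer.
Answer: 8

Derivation:
Subtree rooted at K contains: B, D, E, F, G, H, K, L
Count = 8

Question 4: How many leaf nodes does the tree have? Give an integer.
Leaves (nodes with no children): D, F, J, L

Answer: 4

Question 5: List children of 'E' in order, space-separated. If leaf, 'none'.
Node E's children (from adjacency): B

Answer: B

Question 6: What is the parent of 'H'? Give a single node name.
Answer: G

Derivation:
Scan adjacency: H appears as child of G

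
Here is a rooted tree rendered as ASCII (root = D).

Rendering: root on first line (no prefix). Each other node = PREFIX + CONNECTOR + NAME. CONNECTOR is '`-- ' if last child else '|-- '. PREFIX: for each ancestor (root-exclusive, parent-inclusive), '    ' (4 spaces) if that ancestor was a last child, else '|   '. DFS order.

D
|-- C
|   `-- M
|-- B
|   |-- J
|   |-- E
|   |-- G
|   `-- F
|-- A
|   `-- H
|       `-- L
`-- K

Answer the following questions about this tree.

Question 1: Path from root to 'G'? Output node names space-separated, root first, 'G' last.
Walk down from root: D -> B -> G

Answer: D B G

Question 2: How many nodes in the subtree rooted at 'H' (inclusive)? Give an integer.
Subtree rooted at H contains: H, L
Count = 2

Answer: 2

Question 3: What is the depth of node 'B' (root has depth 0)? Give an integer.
Answer: 1

Derivation:
Path from root to B: D -> B
Depth = number of edges = 1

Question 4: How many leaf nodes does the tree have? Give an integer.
Answer: 7

Derivation:
Leaves (nodes with no children): E, F, G, J, K, L, M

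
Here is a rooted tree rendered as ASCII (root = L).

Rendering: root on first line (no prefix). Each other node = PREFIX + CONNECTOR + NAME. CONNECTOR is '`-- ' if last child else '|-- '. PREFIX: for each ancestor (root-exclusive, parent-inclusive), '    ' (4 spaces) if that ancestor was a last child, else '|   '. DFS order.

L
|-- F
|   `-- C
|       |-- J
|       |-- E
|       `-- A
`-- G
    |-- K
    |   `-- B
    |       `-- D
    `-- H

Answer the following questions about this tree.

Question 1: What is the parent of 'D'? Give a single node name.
Scan adjacency: D appears as child of B

Answer: B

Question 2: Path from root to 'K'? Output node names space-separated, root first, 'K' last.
Walk down from root: L -> G -> K

Answer: L G K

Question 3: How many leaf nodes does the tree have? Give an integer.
Leaves (nodes with no children): A, D, E, H, J

Answer: 5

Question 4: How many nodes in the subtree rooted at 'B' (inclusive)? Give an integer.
Answer: 2

Derivation:
Subtree rooted at B contains: B, D
Count = 2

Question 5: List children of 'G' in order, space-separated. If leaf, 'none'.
Answer: K H

Derivation:
Node G's children (from adjacency): K, H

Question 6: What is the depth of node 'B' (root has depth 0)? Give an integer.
Answer: 3

Derivation:
Path from root to B: L -> G -> K -> B
Depth = number of edges = 3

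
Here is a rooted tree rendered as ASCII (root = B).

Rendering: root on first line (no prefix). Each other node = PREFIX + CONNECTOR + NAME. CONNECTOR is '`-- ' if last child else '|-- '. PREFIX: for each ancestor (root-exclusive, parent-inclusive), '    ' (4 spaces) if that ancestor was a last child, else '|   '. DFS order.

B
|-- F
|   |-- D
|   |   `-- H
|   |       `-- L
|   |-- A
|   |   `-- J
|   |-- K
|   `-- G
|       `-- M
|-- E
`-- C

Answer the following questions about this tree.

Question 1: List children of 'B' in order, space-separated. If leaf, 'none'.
Answer: F E C

Derivation:
Node B's children (from adjacency): F, E, C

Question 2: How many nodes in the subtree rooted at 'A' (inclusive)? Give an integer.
Subtree rooted at A contains: A, J
Count = 2

Answer: 2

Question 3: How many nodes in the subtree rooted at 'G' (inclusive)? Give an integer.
Subtree rooted at G contains: G, M
Count = 2

Answer: 2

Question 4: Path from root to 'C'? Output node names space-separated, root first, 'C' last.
Walk down from root: B -> C

Answer: B C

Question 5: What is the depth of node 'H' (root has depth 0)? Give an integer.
Answer: 3

Derivation:
Path from root to H: B -> F -> D -> H
Depth = number of edges = 3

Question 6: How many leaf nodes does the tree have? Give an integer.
Answer: 6

Derivation:
Leaves (nodes with no children): C, E, J, K, L, M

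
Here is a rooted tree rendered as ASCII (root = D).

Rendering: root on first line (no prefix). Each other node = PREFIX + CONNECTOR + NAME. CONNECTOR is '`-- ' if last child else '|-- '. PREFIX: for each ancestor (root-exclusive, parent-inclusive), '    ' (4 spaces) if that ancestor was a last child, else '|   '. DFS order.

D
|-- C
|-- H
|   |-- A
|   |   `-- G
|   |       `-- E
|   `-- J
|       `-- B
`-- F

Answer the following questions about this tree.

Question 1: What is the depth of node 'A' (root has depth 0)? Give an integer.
Path from root to A: D -> H -> A
Depth = number of edges = 2

Answer: 2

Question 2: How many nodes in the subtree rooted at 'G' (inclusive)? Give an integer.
Answer: 2

Derivation:
Subtree rooted at G contains: E, G
Count = 2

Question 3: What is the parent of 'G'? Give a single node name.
Scan adjacency: G appears as child of A

Answer: A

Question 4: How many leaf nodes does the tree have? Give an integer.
Leaves (nodes with no children): B, C, E, F

Answer: 4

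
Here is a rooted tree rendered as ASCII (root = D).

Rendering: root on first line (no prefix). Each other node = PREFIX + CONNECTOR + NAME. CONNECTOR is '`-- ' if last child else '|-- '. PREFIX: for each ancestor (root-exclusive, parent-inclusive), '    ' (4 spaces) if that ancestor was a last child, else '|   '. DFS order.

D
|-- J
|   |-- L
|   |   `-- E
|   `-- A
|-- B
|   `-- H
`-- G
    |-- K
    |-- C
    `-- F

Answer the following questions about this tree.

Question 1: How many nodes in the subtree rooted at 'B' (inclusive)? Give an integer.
Answer: 2

Derivation:
Subtree rooted at B contains: B, H
Count = 2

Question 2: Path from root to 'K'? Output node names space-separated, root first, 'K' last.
Answer: D G K

Derivation:
Walk down from root: D -> G -> K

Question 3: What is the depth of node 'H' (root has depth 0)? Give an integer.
Answer: 2

Derivation:
Path from root to H: D -> B -> H
Depth = number of edges = 2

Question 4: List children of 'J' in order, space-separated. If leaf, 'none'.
Node J's children (from adjacency): L, A

Answer: L A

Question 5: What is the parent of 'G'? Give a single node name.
Answer: D

Derivation:
Scan adjacency: G appears as child of D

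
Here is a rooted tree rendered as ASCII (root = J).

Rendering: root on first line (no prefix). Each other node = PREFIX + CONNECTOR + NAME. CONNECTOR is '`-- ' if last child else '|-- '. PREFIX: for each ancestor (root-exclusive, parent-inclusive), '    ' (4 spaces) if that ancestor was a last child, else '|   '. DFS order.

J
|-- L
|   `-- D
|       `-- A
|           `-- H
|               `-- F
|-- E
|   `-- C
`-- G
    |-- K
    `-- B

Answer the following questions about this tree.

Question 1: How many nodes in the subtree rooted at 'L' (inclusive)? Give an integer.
Answer: 5

Derivation:
Subtree rooted at L contains: A, D, F, H, L
Count = 5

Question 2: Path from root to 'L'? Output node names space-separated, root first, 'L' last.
Answer: J L

Derivation:
Walk down from root: J -> L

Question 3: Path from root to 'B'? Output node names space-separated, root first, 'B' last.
Walk down from root: J -> G -> B

Answer: J G B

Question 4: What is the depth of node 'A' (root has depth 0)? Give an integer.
Path from root to A: J -> L -> D -> A
Depth = number of edges = 3

Answer: 3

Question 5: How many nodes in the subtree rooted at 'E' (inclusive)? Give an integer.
Subtree rooted at E contains: C, E
Count = 2

Answer: 2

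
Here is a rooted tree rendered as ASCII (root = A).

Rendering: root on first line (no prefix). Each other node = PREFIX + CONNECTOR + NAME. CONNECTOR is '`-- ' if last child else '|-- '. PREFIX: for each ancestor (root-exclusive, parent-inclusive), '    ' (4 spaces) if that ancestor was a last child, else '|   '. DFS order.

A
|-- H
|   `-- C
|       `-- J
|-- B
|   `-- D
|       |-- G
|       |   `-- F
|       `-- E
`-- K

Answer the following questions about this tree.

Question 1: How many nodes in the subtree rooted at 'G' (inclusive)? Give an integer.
Subtree rooted at G contains: F, G
Count = 2

Answer: 2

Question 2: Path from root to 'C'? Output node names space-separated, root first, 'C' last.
Answer: A H C

Derivation:
Walk down from root: A -> H -> C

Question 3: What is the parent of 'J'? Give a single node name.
Answer: C

Derivation:
Scan adjacency: J appears as child of C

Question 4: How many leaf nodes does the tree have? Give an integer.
Answer: 4

Derivation:
Leaves (nodes with no children): E, F, J, K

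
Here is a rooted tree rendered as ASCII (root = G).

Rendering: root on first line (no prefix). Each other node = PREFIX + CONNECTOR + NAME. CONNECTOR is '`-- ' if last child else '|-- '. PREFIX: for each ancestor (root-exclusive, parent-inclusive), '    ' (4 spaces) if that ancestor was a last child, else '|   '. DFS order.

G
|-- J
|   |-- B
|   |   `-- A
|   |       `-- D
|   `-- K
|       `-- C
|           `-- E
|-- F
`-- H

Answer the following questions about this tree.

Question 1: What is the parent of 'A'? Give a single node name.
Scan adjacency: A appears as child of B

Answer: B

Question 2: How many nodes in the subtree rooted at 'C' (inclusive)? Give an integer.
Answer: 2

Derivation:
Subtree rooted at C contains: C, E
Count = 2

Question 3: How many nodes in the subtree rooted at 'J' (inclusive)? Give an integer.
Answer: 7

Derivation:
Subtree rooted at J contains: A, B, C, D, E, J, K
Count = 7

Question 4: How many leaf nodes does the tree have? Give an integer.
Leaves (nodes with no children): D, E, F, H

Answer: 4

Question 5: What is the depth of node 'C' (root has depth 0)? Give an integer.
Answer: 3

Derivation:
Path from root to C: G -> J -> K -> C
Depth = number of edges = 3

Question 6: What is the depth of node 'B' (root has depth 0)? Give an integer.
Path from root to B: G -> J -> B
Depth = number of edges = 2

Answer: 2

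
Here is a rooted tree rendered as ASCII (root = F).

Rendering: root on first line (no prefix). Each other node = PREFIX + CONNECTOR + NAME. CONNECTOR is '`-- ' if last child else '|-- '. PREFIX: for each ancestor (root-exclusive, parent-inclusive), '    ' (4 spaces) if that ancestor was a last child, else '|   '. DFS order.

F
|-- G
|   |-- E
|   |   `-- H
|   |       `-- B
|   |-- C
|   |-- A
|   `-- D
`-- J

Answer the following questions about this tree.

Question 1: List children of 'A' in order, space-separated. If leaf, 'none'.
Node A's children (from adjacency): (leaf)

Answer: none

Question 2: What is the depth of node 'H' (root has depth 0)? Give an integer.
Answer: 3

Derivation:
Path from root to H: F -> G -> E -> H
Depth = number of edges = 3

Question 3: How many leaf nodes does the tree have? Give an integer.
Leaves (nodes with no children): A, B, C, D, J

Answer: 5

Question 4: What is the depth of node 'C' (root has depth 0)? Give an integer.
Answer: 2

Derivation:
Path from root to C: F -> G -> C
Depth = number of edges = 2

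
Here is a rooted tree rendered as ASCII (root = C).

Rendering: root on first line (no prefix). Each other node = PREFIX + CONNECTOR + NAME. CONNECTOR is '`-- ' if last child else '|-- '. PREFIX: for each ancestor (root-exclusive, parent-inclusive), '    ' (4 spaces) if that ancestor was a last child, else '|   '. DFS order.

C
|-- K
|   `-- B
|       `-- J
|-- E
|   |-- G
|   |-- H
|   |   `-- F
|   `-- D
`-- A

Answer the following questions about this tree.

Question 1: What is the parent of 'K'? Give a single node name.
Answer: C

Derivation:
Scan adjacency: K appears as child of C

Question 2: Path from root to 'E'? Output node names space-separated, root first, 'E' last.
Answer: C E

Derivation:
Walk down from root: C -> E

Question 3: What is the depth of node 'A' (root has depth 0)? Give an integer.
Path from root to A: C -> A
Depth = number of edges = 1

Answer: 1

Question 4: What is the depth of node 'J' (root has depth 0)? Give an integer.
Path from root to J: C -> K -> B -> J
Depth = number of edges = 3

Answer: 3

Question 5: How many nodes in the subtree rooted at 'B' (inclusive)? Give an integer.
Subtree rooted at B contains: B, J
Count = 2

Answer: 2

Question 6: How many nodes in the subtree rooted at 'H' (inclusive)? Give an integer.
Answer: 2

Derivation:
Subtree rooted at H contains: F, H
Count = 2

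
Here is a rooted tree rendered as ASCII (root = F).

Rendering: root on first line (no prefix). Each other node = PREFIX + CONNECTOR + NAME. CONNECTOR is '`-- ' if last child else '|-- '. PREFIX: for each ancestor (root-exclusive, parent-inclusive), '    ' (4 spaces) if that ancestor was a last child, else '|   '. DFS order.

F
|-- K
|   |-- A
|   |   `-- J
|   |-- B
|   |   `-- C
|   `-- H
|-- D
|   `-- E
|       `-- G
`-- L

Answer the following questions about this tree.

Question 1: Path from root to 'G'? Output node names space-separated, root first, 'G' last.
Answer: F D E G

Derivation:
Walk down from root: F -> D -> E -> G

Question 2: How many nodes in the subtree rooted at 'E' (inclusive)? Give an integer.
Subtree rooted at E contains: E, G
Count = 2

Answer: 2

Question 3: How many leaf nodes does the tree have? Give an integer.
Leaves (nodes with no children): C, G, H, J, L

Answer: 5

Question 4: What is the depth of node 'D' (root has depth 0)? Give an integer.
Path from root to D: F -> D
Depth = number of edges = 1

Answer: 1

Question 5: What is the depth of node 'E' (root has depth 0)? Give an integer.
Answer: 2

Derivation:
Path from root to E: F -> D -> E
Depth = number of edges = 2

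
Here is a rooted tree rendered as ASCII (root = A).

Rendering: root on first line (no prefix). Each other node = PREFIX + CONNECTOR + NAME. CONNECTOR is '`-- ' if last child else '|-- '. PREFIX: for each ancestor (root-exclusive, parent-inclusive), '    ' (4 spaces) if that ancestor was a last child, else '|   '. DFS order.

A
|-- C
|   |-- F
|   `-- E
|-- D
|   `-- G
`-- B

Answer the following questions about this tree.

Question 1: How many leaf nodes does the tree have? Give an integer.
Answer: 4

Derivation:
Leaves (nodes with no children): B, E, F, G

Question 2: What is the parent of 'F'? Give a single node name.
Scan adjacency: F appears as child of C

Answer: C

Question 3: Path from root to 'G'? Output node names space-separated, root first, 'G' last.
Answer: A D G

Derivation:
Walk down from root: A -> D -> G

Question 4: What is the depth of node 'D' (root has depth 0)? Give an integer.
Answer: 1

Derivation:
Path from root to D: A -> D
Depth = number of edges = 1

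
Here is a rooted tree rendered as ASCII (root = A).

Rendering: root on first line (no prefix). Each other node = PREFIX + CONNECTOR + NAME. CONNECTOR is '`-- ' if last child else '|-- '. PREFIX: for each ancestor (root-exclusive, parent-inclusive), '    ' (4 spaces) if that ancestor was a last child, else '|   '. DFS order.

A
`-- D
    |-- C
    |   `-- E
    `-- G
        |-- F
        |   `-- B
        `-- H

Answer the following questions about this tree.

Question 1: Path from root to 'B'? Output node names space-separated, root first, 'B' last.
Walk down from root: A -> D -> G -> F -> B

Answer: A D G F B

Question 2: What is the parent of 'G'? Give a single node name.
Scan adjacency: G appears as child of D

Answer: D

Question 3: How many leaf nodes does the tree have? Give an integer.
Leaves (nodes with no children): B, E, H

Answer: 3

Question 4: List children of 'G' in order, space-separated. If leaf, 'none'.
Answer: F H

Derivation:
Node G's children (from adjacency): F, H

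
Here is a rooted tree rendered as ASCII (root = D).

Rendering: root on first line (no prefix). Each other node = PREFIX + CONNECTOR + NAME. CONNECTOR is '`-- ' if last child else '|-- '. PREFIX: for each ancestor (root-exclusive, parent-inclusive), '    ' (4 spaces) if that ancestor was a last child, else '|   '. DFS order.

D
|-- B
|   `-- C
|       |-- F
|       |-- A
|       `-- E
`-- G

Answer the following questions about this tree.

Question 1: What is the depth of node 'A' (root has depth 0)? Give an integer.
Path from root to A: D -> B -> C -> A
Depth = number of edges = 3

Answer: 3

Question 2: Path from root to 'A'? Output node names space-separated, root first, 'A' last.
Walk down from root: D -> B -> C -> A

Answer: D B C A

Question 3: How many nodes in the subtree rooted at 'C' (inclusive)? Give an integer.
Answer: 4

Derivation:
Subtree rooted at C contains: A, C, E, F
Count = 4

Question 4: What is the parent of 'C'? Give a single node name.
Scan adjacency: C appears as child of B

Answer: B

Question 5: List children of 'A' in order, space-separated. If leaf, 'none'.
Node A's children (from adjacency): (leaf)

Answer: none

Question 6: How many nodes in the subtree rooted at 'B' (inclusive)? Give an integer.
Subtree rooted at B contains: A, B, C, E, F
Count = 5

Answer: 5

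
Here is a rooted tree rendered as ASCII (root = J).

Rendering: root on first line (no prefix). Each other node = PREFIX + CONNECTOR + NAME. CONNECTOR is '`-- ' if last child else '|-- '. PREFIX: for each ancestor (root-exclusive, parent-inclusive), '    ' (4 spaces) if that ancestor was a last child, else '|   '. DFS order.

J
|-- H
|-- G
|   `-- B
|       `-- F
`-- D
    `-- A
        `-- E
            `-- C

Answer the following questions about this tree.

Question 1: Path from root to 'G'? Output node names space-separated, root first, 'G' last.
Walk down from root: J -> G

Answer: J G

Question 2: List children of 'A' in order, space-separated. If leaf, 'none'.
Answer: E

Derivation:
Node A's children (from adjacency): E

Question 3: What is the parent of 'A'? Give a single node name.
Scan adjacency: A appears as child of D

Answer: D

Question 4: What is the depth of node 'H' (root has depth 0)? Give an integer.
Path from root to H: J -> H
Depth = number of edges = 1

Answer: 1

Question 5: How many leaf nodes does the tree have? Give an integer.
Leaves (nodes with no children): C, F, H

Answer: 3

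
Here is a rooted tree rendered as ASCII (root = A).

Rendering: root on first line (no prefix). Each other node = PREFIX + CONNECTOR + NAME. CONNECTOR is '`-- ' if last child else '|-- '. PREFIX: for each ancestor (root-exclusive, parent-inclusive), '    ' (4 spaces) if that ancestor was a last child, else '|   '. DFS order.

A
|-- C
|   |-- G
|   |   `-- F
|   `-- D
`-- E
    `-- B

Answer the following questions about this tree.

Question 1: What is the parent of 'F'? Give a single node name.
Scan adjacency: F appears as child of G

Answer: G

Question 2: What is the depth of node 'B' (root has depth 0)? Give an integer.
Answer: 2

Derivation:
Path from root to B: A -> E -> B
Depth = number of edges = 2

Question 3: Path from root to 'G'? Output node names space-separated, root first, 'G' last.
Walk down from root: A -> C -> G

Answer: A C G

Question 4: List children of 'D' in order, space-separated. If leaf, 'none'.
Answer: none

Derivation:
Node D's children (from adjacency): (leaf)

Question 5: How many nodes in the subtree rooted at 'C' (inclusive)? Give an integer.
Answer: 4

Derivation:
Subtree rooted at C contains: C, D, F, G
Count = 4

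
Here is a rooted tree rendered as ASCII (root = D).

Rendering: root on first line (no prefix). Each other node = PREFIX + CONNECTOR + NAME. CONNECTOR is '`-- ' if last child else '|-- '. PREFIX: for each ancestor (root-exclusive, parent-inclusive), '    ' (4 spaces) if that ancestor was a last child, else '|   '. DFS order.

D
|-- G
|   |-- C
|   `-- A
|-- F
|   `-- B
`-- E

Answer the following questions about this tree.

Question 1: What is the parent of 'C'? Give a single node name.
Answer: G

Derivation:
Scan adjacency: C appears as child of G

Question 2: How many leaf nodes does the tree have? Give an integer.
Leaves (nodes with no children): A, B, C, E

Answer: 4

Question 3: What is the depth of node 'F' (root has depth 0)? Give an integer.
Answer: 1

Derivation:
Path from root to F: D -> F
Depth = number of edges = 1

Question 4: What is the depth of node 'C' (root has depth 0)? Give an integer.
Path from root to C: D -> G -> C
Depth = number of edges = 2

Answer: 2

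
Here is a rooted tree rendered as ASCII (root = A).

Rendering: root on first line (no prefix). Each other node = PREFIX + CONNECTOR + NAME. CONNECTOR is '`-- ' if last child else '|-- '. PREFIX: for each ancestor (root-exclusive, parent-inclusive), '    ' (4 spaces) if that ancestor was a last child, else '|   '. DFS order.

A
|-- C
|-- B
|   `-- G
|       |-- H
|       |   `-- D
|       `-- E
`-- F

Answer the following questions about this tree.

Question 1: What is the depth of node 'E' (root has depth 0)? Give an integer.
Path from root to E: A -> B -> G -> E
Depth = number of edges = 3

Answer: 3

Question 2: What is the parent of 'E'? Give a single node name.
Scan adjacency: E appears as child of G

Answer: G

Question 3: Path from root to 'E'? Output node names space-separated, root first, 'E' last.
Answer: A B G E

Derivation:
Walk down from root: A -> B -> G -> E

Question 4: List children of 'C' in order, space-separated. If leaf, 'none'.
Node C's children (from adjacency): (leaf)

Answer: none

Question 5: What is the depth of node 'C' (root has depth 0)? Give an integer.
Answer: 1

Derivation:
Path from root to C: A -> C
Depth = number of edges = 1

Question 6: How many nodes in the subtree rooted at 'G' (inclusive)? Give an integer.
Answer: 4

Derivation:
Subtree rooted at G contains: D, E, G, H
Count = 4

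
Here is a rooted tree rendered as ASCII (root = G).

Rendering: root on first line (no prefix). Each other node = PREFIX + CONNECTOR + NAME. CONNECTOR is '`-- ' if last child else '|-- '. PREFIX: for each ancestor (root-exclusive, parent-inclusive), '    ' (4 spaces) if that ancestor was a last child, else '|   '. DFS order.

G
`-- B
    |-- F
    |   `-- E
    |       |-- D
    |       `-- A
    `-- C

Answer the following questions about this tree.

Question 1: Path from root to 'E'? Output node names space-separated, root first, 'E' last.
Answer: G B F E

Derivation:
Walk down from root: G -> B -> F -> E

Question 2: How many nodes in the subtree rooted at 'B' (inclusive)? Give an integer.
Answer: 6

Derivation:
Subtree rooted at B contains: A, B, C, D, E, F
Count = 6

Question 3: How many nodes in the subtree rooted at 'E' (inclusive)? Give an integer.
Subtree rooted at E contains: A, D, E
Count = 3

Answer: 3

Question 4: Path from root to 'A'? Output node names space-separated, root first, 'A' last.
Answer: G B F E A

Derivation:
Walk down from root: G -> B -> F -> E -> A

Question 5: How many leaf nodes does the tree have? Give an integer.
Answer: 3

Derivation:
Leaves (nodes with no children): A, C, D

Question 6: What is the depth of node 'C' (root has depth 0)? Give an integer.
Answer: 2

Derivation:
Path from root to C: G -> B -> C
Depth = number of edges = 2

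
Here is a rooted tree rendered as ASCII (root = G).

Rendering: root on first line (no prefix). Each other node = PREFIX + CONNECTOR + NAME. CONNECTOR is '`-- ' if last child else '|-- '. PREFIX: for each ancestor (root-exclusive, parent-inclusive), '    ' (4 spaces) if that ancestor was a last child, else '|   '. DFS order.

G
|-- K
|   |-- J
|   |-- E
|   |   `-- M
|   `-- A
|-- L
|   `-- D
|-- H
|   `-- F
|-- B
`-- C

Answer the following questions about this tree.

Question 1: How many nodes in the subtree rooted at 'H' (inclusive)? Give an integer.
Subtree rooted at H contains: F, H
Count = 2

Answer: 2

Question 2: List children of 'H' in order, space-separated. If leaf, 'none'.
Node H's children (from adjacency): F

Answer: F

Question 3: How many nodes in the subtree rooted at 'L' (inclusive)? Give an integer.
Subtree rooted at L contains: D, L
Count = 2

Answer: 2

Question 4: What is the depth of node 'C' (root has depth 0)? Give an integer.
Answer: 1

Derivation:
Path from root to C: G -> C
Depth = number of edges = 1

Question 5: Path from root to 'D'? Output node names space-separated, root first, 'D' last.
Answer: G L D

Derivation:
Walk down from root: G -> L -> D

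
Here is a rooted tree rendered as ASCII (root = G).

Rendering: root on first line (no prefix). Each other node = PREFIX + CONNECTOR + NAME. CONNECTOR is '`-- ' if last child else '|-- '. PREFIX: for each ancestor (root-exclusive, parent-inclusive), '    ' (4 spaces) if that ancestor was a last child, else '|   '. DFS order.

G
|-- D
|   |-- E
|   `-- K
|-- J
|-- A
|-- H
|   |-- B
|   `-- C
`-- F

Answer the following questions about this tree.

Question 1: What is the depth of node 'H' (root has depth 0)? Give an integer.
Path from root to H: G -> H
Depth = number of edges = 1

Answer: 1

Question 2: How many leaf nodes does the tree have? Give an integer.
Leaves (nodes with no children): A, B, C, E, F, J, K

Answer: 7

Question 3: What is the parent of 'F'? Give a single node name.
Scan adjacency: F appears as child of G

Answer: G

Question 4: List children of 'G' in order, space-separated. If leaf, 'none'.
Node G's children (from adjacency): D, J, A, H, F

Answer: D J A H F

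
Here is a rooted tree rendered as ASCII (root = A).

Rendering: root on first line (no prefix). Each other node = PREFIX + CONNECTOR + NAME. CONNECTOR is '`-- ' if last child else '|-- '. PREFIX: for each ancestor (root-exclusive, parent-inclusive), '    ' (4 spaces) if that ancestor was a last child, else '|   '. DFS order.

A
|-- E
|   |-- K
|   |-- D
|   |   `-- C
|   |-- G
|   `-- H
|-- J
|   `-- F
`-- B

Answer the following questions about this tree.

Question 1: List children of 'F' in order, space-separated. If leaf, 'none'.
Answer: none

Derivation:
Node F's children (from adjacency): (leaf)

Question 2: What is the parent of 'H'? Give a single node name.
Answer: E

Derivation:
Scan adjacency: H appears as child of E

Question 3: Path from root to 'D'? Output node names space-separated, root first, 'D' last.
Answer: A E D

Derivation:
Walk down from root: A -> E -> D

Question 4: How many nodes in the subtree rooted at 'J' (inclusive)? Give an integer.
Answer: 2

Derivation:
Subtree rooted at J contains: F, J
Count = 2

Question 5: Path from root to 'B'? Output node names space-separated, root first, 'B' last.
Answer: A B

Derivation:
Walk down from root: A -> B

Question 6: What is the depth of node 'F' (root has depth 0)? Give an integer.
Answer: 2

Derivation:
Path from root to F: A -> J -> F
Depth = number of edges = 2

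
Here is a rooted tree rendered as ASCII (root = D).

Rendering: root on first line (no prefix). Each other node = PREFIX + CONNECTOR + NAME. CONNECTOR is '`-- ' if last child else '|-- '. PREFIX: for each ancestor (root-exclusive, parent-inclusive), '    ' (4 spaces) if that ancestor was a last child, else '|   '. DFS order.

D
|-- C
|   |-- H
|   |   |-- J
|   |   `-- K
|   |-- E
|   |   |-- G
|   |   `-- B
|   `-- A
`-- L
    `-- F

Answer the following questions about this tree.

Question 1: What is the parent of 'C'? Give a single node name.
Scan adjacency: C appears as child of D

Answer: D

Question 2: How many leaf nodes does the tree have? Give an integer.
Answer: 6

Derivation:
Leaves (nodes with no children): A, B, F, G, J, K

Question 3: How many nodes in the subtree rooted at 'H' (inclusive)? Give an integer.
Answer: 3

Derivation:
Subtree rooted at H contains: H, J, K
Count = 3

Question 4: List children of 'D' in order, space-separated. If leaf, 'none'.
Answer: C L

Derivation:
Node D's children (from adjacency): C, L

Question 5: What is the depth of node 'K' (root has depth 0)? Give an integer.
Path from root to K: D -> C -> H -> K
Depth = number of edges = 3

Answer: 3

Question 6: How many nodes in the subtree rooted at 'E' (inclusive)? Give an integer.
Subtree rooted at E contains: B, E, G
Count = 3

Answer: 3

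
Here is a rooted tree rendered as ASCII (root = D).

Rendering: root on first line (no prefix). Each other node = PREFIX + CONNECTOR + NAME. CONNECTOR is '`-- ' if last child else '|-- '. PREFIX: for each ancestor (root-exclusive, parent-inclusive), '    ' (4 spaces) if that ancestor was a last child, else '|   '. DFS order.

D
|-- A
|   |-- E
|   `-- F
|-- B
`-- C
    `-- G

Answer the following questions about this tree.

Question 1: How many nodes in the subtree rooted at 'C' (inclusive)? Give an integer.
Answer: 2

Derivation:
Subtree rooted at C contains: C, G
Count = 2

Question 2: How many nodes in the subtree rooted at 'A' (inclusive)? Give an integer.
Subtree rooted at A contains: A, E, F
Count = 3

Answer: 3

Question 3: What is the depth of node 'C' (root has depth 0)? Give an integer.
Path from root to C: D -> C
Depth = number of edges = 1

Answer: 1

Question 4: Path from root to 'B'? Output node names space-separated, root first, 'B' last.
Walk down from root: D -> B

Answer: D B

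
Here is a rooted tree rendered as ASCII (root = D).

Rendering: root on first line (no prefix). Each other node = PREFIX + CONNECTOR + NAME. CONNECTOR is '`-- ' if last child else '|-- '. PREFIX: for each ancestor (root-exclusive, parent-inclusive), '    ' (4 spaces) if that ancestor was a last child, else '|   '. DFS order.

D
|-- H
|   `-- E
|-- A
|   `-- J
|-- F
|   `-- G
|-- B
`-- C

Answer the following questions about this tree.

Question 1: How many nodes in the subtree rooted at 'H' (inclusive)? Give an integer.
Answer: 2

Derivation:
Subtree rooted at H contains: E, H
Count = 2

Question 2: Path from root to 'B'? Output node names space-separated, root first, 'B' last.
Answer: D B

Derivation:
Walk down from root: D -> B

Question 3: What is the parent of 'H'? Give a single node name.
Scan adjacency: H appears as child of D

Answer: D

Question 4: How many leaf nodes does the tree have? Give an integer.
Answer: 5

Derivation:
Leaves (nodes with no children): B, C, E, G, J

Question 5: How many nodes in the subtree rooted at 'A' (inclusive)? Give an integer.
Subtree rooted at A contains: A, J
Count = 2

Answer: 2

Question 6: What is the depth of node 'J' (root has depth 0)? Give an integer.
Path from root to J: D -> A -> J
Depth = number of edges = 2

Answer: 2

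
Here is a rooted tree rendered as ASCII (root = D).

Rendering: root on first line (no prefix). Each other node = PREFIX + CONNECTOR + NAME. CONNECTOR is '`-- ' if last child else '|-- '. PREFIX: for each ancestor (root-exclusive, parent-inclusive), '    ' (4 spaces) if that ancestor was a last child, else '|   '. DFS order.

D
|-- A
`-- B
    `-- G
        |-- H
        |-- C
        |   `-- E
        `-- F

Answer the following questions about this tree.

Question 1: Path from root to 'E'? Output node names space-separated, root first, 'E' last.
Walk down from root: D -> B -> G -> C -> E

Answer: D B G C E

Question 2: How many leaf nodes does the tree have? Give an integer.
Answer: 4

Derivation:
Leaves (nodes with no children): A, E, F, H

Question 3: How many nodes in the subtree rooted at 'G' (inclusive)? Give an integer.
Answer: 5

Derivation:
Subtree rooted at G contains: C, E, F, G, H
Count = 5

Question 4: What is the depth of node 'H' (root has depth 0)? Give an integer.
Path from root to H: D -> B -> G -> H
Depth = number of edges = 3

Answer: 3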